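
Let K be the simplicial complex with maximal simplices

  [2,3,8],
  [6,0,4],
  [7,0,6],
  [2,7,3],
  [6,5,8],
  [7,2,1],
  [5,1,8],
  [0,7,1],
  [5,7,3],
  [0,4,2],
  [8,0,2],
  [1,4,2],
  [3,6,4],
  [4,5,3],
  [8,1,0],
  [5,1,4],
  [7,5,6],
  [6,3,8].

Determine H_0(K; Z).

Order the vertices as 0 < 1 < 2 < 3 < 4 < 5 < 6 < 7 < 8. Listing each simplex with vertices in this order, K has dimension 2 with simplices:

  0-simplices (9): [0], [1], [2], [3], [4], [5], [6], [7], [8]
  1-simplices (27): (27 of them)
  2-simplices (18): [0,1,7], [0,1,8], [0,2,4], [0,2,8], [0,4,6], [0,6,7], [1,2,4], [1,2,7], [1,4,5], [1,5,8], [2,3,7], [2,3,8], [3,4,5], [3,4,6], [3,5,7], [3,6,8], [5,6,7], [5,6,8]

giving chain groups C_0 ≅ Z^9, C_1 ≅ Z^27, C_2 ≅ Z^18.

∂_1: C_1 → C_0 maps an edge to its endpoints' difference, ∂[p,q] = q − p.
This gives a 9×27 integer matrix of rank 8; reducing to Smith normal form yields diagonal entries (1,1,1,1,1,1,1,1).

The boundary map ∂_2: C_2 → C_1 sends each 2-simplex [p,q,r] to [q,r] − [p,r] + [p,q]. For instance
  ∂[0,2,4] = [2,4] − [0,4] + [0,2],
  ∂[3,4,5] = [4,5] − [3,5] + [3,4].
As a 27×18 matrix over Z this has rank 18, with invariant factors (1,1,1,1,1,1,1,1,1,1,1,1,1,1,1,1,1,2).

Reading off H_k = ker ∂_k / im ∂_{k+1}:

  H_0: rank C_0 − rank ∂_1 = 9 − 8 = 1, and the invariant factors of ∂_1 are all 1, so H_0 = Z.

(K is a triangulation of the Klein bottle.)

H_0 ≅ Z.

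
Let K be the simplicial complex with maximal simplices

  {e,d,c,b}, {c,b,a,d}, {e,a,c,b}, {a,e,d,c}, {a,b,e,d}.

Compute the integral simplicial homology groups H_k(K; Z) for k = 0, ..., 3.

Take the total order a < b < c < d < e on the vertex set. Then K (dimension 3) consists of the simplices:

  0-simplices (5): a, b, c, d, e
  1-simplices (10): ab, ac, ad, ae, bc, bd, be, cd, ce, de
  2-simplices (10): abc, abd, abe, acd, ace, ade, bcd, bce, bde, cde
  3-simplices (5): abcd, abce, abde, acde, bcde

giving chain groups C_0 ≅ Z^5, C_1 ≅ Z^10, C_2 ≅ Z^10, C_3 ≅ Z^5.

Boundary ∂_1: C_1 → C_0 is given by ∂[p,q] = [q] − [p].
The resulting 5×10 matrix has rank 4, and its Smith normal form has invariant factors (1,1,1,1).

The boundary map ∂_2: C_2 → C_1 acts by ∂[p,q,r] = [q,r] − [p,r] + [p,q]. For instance
  ∂ade = de − ae + ad,
  ∂abd = bd − ad + ab.
This gives a 10×10 integer matrix of rank 6; reducing to Smith normal form yields diagonal entries (1,1,1,1,1,1).

Boundary ∂_3: C_3 → C_2 sends each 3-simplex σ to the alternating sum Σ_i (−1)^i (σ with its i-th vertex removed). For instance
  ∂abcd = bcd − acd + abd − abc,
  ∂bcde = cde − bde + bce − bcd.
The resulting 10×5 matrix has rank 4, and its Smith normal form has invariant factors (1,1,1,1).

Computing H_k = (kernel of ∂_k) / (image of ∂_{k+1}):

  H_0: rank C_0 − rank ∂_1 = 5 − 4 = 1, and the invariant factors of ∂_1 are all 1, so H_0 ≅ Z.
  H_1: rank ker ∂_1 − rank ∂_2 = (10 − 4) − 6 = 0, and the invariant factors of ∂_2 are all 1, so H_1 ≅ 0.
  H_2: rank ker ∂_2 − rank ∂_3 = (10 − 6) − 4 = 0, and the invariant factors of ∂_3 are all 1, so H_2 ≅ 0.
  H_3: rank ker ∂_3 − rank ∂_4 = (5 − 4) − 0 = 1, and there is no ∂_4, so H_3 ≅ Z.

(K is a triangulation of the 3-sphere S^3.)

H_0 = Z,  H_1 = 0,  H_2 = 0,  H_3 = Z.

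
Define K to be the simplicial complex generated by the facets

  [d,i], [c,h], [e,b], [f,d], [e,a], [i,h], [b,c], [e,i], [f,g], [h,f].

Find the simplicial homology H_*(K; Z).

H_0 ≅ Z,  H_1 ≅ Z^2.

Order the vertices as a < b < c < d < e < f < g < h < i. Listing each simplex with vertices in this order, K has dimension 1 with simplices:

  0-simplices (9): a, b, c, d, e, f, g, h, i
  1-simplices (10): ae, bc, be, ch, df, di, ei, fg, fh, hi

giving chain groups C_0 ≅ Z^9, C_1 ≅ Z^10.

∂_1: C_1 → C_0 is given by ∂[p,q] = [q] − [p]. For instance
  ∂ch = h − c.
The resulting 9×10 matrix has rank 8, and its Smith normal form has invariant factors (1,1,1,1,1,1,1,1).

Computing H_k = (kernel of ∂_k) / (image of ∂_{k+1}):

  H_0: rank C_0 − rank ∂_1 = 9 − 8 = 1, and the invariant factors of ∂_1 are all 1, so H_0 = Z.
  H_1: rank ker ∂_1 − rank ∂_2 = (10 − 8) − 0 = 2, and there is no ∂_2, so H_1 = Z^2.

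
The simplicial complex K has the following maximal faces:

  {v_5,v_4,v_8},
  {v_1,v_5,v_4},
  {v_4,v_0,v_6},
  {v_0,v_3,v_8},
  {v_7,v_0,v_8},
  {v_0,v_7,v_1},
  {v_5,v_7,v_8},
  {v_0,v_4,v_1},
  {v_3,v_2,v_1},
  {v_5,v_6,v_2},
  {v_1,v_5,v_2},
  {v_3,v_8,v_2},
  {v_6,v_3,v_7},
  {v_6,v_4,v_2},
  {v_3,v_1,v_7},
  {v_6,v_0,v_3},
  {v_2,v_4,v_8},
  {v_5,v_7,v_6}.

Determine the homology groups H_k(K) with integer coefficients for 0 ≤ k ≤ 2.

Fix the vertex order v_0 < v_1 < v_2 < v_3 < v_4 < v_5 < v_6 < v_7 < v_8 and write every simplex with vertices in increasing order. Then dim K = 2 and the simplices of K are:

  0-simplices (9): [v_0], [v_1], [v_2], [v_3], [v_4], [v_5], [v_6], [v_7], [v_8]
  1-simplices (27): (27 of them)
  2-simplices (18): (18 of them)

giving chain groups C_0 ≅ Z^9, C_1 ≅ Z^27, C_2 ≅ Z^18.

Boundary ∂_1: C_1 → C_0 maps an edge to its endpoints' difference, ∂[p,q] = q − p.
The resulting 9×27 matrix has rank 8, and its Smith normal form has invariant factors (1,1,1,1,1,1,1,1).

∂_2: C_2 → C_1 sends each 2-simplex [p,q,r] to [q,r] − [p,r] + [p,q]. For instance
  ∂[v_1,v_2,v_3] = [v_2,v_3] − [v_1,v_3] + [v_1,v_2],
  ∂[v_2,v_3,v_8] = [v_3,v_8] − [v_2,v_8] + [v_2,v_3].
This gives a 27×18 integer matrix of rank 18; reducing to Smith normal form yields diagonal entries (1,1,1,1,1,1,1,1,1,1,1,1,1,1,1,1,1,2).

Reading off H_k = ker ∂_k / im ∂_{k+1}:

  H_0: rank C_0 − rank ∂_1 = 9 − 8 = 1, and the invariant factors of ∂_1 are all 1, so H_0 = Z.
  H_1: rank ker ∂_1 − rank ∂_2 = (27 − 8) − 18 = 1, and ∂_2 has invariant factor 2 > 1, so H_1 = Z × Z/2.
  H_2: rank ker ∂_2 − rank ∂_3 = (18 − 18) − 0 = 0, and there is no ∂_3, so H_2 = 0.

H_0 ≅ Z,  H_1 ≅ Z × Z/2,  H_2 = 0.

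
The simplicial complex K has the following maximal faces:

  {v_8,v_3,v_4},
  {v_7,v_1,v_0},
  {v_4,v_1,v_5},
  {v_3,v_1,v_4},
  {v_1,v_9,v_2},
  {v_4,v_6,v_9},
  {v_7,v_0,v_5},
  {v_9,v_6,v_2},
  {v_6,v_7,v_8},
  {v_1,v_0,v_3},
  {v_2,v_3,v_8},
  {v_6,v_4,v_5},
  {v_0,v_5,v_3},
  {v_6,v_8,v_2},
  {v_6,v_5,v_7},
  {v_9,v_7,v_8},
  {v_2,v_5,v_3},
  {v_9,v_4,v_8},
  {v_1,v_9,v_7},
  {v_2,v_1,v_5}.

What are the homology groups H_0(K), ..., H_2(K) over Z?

Fix the vertex order v_0 < v_1 < v_2 < v_3 < v_4 < v_5 < v_6 < v_7 < v_8 < v_9 and write every simplex with vertices in increasing order. Then dim K = 2 and the simplices of K are:

  0-simplices (10): [v_0], [v_1], [v_2], [v_3], [v_4], [v_5], [v_6], [v_7], [v_8], [v_9]
  1-simplices (30): (30 of them)
  2-simplices (20): (20 of them)

giving chain groups C_0 ≅ Z^10, C_1 ≅ Z^30, C_2 ≅ Z^20.

The boundary map ∂_1: C_1 → C_0 sends each edge [p,q] (with p < q) to q − p. For instance
  ∂[v_2,v_5] = [v_5] − [v_2].
This gives a 10×30 integer matrix of rank 9; reducing to Smith normal form yields diagonal entries (1,1,1,1,1,1,1,1,1).

∂_2: C_2 → C_1 maps a triangle to the signed sum of its edges. For instance
  ∂[v_4,v_6,v_9] = [v_6,v_9] − [v_4,v_9] + [v_4,v_6],
  ∂[v_2,v_3,v_5] = [v_3,v_5] − [v_2,v_5] + [v_2,v_3].
The 30×20 boundary matrix has rank 20 and Smith normal form diag(1,1,1,1,1,1,1,1,1,1,1,1,1,1,1,1,1,1,1,2).

Computing H_k = (kernel of ∂_k) / (image of ∂_{k+1}):

  H_0: rank C_0 − rank ∂_1 = 10 − 9 = 1, and the invariant factors of ∂_1 are all 1, so H_0 = Z.
  H_1: rank ker ∂_1 − rank ∂_2 = (30 − 9) − 20 = 1, and ∂_2 has invariant factor 2 > 1, so H_1 = Z ⊕ Z/2Z.
  H_2: rank ker ∂_2 − rank ∂_3 = (20 − 20) − 0 = 0, and there is no ∂_3, so H_2 = 0.

H_0 ≅ Z,  H_1 ≅ Z ⊕ Z/2Z,  H_2 = 0.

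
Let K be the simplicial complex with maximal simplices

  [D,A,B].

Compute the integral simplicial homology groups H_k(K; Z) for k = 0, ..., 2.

We work with the vertex ordering A < B < D. The simplices of K, each written with vertices in increasing order, are:

  0-simplices (3): A, B, D
  1-simplices (3): AB, AD, BD
  2-simplices (1): ABD

so the chain groups are C_0 ≅ Z^3, C_1 ≅ Z^3, C_2 ≅ Z^1.

The boundary map ∂_1: C_1 → C_0 is given by ∂[p,q] = [q] − [p].
This gives a 3×3 integer matrix of rank 2; reducing to Smith normal form yields diagonal entries (1,1).

∂_2: C_2 → C_1 maps a triangle to the signed sum of its edges. For instance
  ∂ABD = BD − AD + AB.
As a 3×1 matrix over Z this has rank 1, with invariant factors (1).

Now H_k = ker ∂_k / im ∂_{k+1}, so:

  H_0: rank C_0 − rank ∂_1 = 3 − 2 = 1, and the invariant factors of ∂_1 are all 1, so H_0 ≅ Z.
  H_1: rank ker ∂_1 − rank ∂_2 = (3 − 2) − 1 = 0, and the invariant factors of ∂_2 are all 1, so H_1 ≅ 0.
  H_2: rank ker ∂_2 − rank ∂_3 = (1 − 1) − 0 = 0, and there is no ∂_3, so H_2 ≅ 0.

As a check, the Euler characteristic is 3 − 3 + 1 = 1, which agrees with 1 − 0 + 0 = 1.
(K is a triangulation of the 2-simplex.)

H_0 ≅ Z,  H_1 = 0,  H_2 = 0.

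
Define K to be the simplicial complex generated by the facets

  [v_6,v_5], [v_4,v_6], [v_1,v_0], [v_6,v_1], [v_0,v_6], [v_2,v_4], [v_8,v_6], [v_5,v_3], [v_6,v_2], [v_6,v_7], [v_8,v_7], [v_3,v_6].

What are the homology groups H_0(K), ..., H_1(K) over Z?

We work with the vertex ordering v_0 < v_1 < v_2 < v_3 < v_4 < v_5 < v_6 < v_7 < v_8. The simplices of K, each written with vertices in increasing order, are:

  0-simplices (9): [v_0], [v_1], [v_2], [v_3], [v_4], [v_5], [v_6], [v_7], [v_8]
  1-simplices (12): [v_0,v_1], [v_0,v_6], [v_1,v_6], [v_2,v_4], [v_2,v_6], [v_3,v_5], [v_3,v_6], [v_4,v_6], [v_5,v_6], [v_6,v_7], [v_6,v_8], [v_7,v_8]

so the chain groups are C_0 ≅ Z^9, C_1 ≅ Z^12.

∂_1: C_1 → C_0 is given by ∂[p,q] = [q] − [p]. For instance
  ∂[v_6,v_7] = [v_7] − [v_6].
The resulting 9×12 matrix has rank 8, and its Smith normal form has invariant factors (1,1,1,1,1,1,1,1).

From H_k ≅ ker(∂_k) / im(∂_{k+1}) we obtain:

  H_0: rank C_0 − rank ∂_1 = 9 − 8 = 1, and the invariant factors of ∂_1 are all 1, so H_0 = Z.
  H_1: rank ker ∂_1 − rank ∂_2 = (12 − 8) − 0 = 4, and there is no ∂_2, so H_1 = Z^4.

H_0 ≅ Z,  H_1 ≅ Z^4.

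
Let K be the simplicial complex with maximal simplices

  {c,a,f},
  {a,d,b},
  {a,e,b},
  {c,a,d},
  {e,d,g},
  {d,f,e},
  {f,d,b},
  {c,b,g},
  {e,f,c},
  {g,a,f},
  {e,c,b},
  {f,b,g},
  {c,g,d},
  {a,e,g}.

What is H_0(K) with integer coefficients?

H_0 ≅ Z.

K has 7 vertices, 21 edges, 14 triangles.
rank ∂_0 = 0, rank ∂_1 = 6 ⇒ b_0 = 7 − 0 − 6 = 1; all invariant factors of ∂_1 are 1 so no torsion. So H_0 = Z.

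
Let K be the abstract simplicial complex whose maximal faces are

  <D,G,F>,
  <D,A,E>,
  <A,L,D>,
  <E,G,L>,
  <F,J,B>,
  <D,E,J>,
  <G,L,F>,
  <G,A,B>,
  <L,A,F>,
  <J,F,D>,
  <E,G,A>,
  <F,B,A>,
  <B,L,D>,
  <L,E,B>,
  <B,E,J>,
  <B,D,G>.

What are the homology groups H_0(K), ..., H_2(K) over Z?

Take the total order A < B < D < E < F < G < J < L on the vertex set. Then K (dimension 2) consists of the simplices:

  0-simplices (8): A, B, D, E, F, G, J, L
  1-simplices (24): AB, AD, AE, AF, AG, AL, BD, BE, BF, BG, BJ, BL, DE, DF, DG, DJ, DL, EG, EJ, EL, FG, FJ, FL, GL
  2-simplices (16): ABF, ABG, ADE, ADL, AEG, AFL, BDG, BDL, BEJ, BEL, BFJ, DEJ, DFG, DFJ, EGL, FGL

giving chain groups C_0 ≅ Z^8, C_1 ≅ Z^24, C_2 ≅ Z^16.

The boundary map ∂_1: C_1 → C_0 is given by ∂[p,q] = [q] − [p].
As a 8×24 matrix over Z this has rank 7, with invariant factors (1,1,1,1,1,1,1).

∂_2: C_2 → C_1 sends each 2-simplex [p,q,r] to [q,r] − [p,r] + [p,q]. For instance
  ∂BDG = DG − BG + BD,
  ∂DFG = FG − DG + DF.
As a 24×16 matrix over Z this has rank 15, with invariant factors (1,1,1,1,1,1,1,1,1,1,1,1,1,1,1).

From H_k ≅ ker(∂_k) / im(∂_{k+1}) we obtain:

  H_0: rank C_0 − rank ∂_1 = 8 − 7 = 1, and the invariant factors of ∂_1 are all 1, so H_0 ≅ Z.
  H_1: rank ker ∂_1 − rank ∂_2 = (24 − 7) − 15 = 2, and the invariant factors of ∂_2 are all 1, so H_1 ≅ Z^2.
  H_2: rank ker ∂_2 − rank ∂_3 = (16 − 15) − 0 = 1, and there is no ∂_3, so H_2 ≅ Z.

H_0 = Z,  H_1 = Z^2,  H_2 = Z.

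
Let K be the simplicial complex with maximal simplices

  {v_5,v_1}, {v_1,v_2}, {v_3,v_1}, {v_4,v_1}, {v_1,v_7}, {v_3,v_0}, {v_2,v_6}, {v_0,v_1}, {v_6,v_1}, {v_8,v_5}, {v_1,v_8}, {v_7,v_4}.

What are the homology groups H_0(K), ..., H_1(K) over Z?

H_0 = Z,  H_1 = Z^4.

Fix the vertex order v_0 < v_1 < v_2 < v_3 < v_4 < v_5 < v_6 < v_7 < v_8 and write every simplex with vertices in increasing order. Then dim K = 1 and the simplices of K are:

  0-simplices (9): [v_0], [v_1], [v_2], [v_3], [v_4], [v_5], [v_6], [v_7], [v_8]
  1-simplices (12): [v_0,v_1], [v_0,v_3], [v_1,v_2], [v_1,v_3], [v_1,v_4], [v_1,v_5], [v_1,v_6], [v_1,v_7], [v_1,v_8], [v_2,v_6], [v_4,v_7], [v_5,v_8]

Hence C_0 ≅ Z^9, C_1 ≅ Z^12.

The boundary map ∂_1: C_1 → C_0 maps an edge to its endpoints' difference, ∂[p,q] = q − p. For instance
  ∂[v_1,v_7] = [v_7] − [v_1].
As a 9×12 matrix over Z this has rank 8, with invariant factors (1,1,1,1,1,1,1,1).

From H_k ≅ ker(∂_k) / im(∂_{k+1}) we obtain:

  H_0: rank C_0 − rank ∂_1 = 9 − 8 = 1, and the invariant factors of ∂_1 are all 1, so H_0 = Z.
  H_1: rank ker ∂_1 − rank ∂_2 = (12 − 8) − 0 = 4, and there is no ∂_2, so H_1 = Z^4.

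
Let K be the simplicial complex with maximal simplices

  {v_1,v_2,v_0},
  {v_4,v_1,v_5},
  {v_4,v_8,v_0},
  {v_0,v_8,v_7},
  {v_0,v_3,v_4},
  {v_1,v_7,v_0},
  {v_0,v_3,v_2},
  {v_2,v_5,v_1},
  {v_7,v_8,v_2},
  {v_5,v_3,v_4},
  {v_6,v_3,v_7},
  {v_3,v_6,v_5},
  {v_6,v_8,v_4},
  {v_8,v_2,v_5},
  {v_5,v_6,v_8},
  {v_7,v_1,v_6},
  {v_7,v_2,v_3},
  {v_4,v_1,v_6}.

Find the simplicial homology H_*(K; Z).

K has 9 vertices, 27 edges, 18 triangles.
rank ∂_0 = 0, rank ∂_1 = 8 ⇒ b_0 = 9 − 0 − 8 = 1; all invariant factors of ∂_1 are 1 so no torsion. So H_0 ≅ Z.
rank ∂_1 = 8, rank ∂_2 = 18 ⇒ b_1 = 27 − 8 − 18 = 1; ∂_2 has invariant factor(s) [2] giving torsion. So H_1 ≅ Z ⊕ Z/2.
rank ∂_2 = 18, rank ∂_3 = 0 ⇒ b_2 = 18 − 18 − 0 = 0. So H_2 ≅ 0.

H_0 ≅ Z,  H_1 ≅ Z ⊕ Z/2,  H_2 = 0.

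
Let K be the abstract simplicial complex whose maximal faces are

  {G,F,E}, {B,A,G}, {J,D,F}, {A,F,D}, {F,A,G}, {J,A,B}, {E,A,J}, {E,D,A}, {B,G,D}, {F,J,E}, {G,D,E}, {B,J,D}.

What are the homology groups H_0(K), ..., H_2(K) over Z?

Fix the vertex order A < B < D < E < F < G < J and write every simplex with vertices in increasing order. Then dim K = 2 and the simplices of K are:

  0-simplices (7): A, B, D, E, F, G, J
  1-simplices (18): AB, AD, AE, AF, AG, AJ, BD, BG, BJ, DE, DF, DG, DJ, EF, EG, EJ, FG, FJ
  2-simplices (12): ABG, ABJ, ADE, ADF, AEJ, AFG, BDG, BDJ, DEG, DFJ, EFG, EFJ

Hence C_0 ≅ Z^7, C_1 ≅ Z^18, C_2 ≅ Z^12.

The boundary map ∂_1: C_1 → C_0 sends each edge [p,q] (with p < q) to q − p.
As a 7×18 matrix over Z this has rank 6, with invariant factors (1,1,1,1,1,1).

Boundary ∂_2: C_2 → C_1 maps a triangle to the signed sum of its edges. For instance
  ∂ADE = DE − AE + AD,
  ∂DFJ = FJ − DJ + DF.
This gives a 18×12 integer matrix of rank 12; reducing to Smith normal form yields diagonal entries (1,1,1,1,1,1,1,1,1,1,1,2).

Computing H_k = (kernel of ∂_k) / (image of ∂_{k+1}):

  H_0: rank C_0 − rank ∂_1 = 7 − 6 = 1, and the invariant factors of ∂_1 are all 1, so H_0 = Z.
  H_1: rank ker ∂_1 − rank ∂_2 = (18 − 6) − 12 = 0, and ∂_2 has invariant factor 2 > 1, so H_1 = Z/2.
  H_2: rank ker ∂_2 − rank ∂_3 = (12 − 12) − 0 = 0, and there is no ∂_3, so H_2 = 0.

(K is a triangulation of the real projective plane RP^2.)

H_0 = Z,  H_1 = Z/2,  H_2 = 0.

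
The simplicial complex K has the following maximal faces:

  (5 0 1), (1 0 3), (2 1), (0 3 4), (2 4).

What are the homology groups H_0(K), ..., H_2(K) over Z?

Order the vertices as 0 < 1 < 2 < 3 < 4 < 5. Listing each simplex with vertices in this order, K has dimension 2 with simplices:

  0-simplices (6): [0], [1], [2], [3], [4], [5]
  1-simplices (9): [0,1], [0,3], [0,4], [0,5], [1,2], [1,3], [1,5], [2,4], [3,4]
  2-simplices (3): [0,1,3], [0,1,5], [0,3,4]

giving chain groups C_0 ≅ Z^6, C_1 ≅ Z^9, C_2 ≅ Z^3.

∂_1: C_1 → C_0 is given by ∂[p,q] = [q] − [p]. For instance
  ∂[0,1] = [1] − [0].
This gives a 6×9 integer matrix of rank 5; reducing to Smith normal form yields diagonal entries (1,1,1,1,1).

Boundary ∂_2: C_2 → C_1 maps a triangle to the signed sum of its edges. For instance
  ∂[0,1,5] = [1,5] − [0,5] + [0,1],
  ∂[0,1,3] = [1,3] − [0,3] + [0,1].
The resulting 9×3 matrix has rank 3, and its Smith normal form has invariant factors (1,1,1).

Reading off H_k = ker ∂_k / im ∂_{k+1}:

  H_0: rank C_0 − rank ∂_1 = 6 − 5 = 1, and the invariant factors of ∂_1 are all 1, so H_0 ≅ Z.
  H_1: rank ker ∂_1 − rank ∂_2 = (9 − 5) − 3 = 1, and the invariant factors of ∂_2 are all 1, so H_1 ≅ Z.
  H_2: rank ker ∂_2 − rank ∂_3 = (3 − 3) − 0 = 0, and there is no ∂_3, so H_2 ≅ 0.

H_0 = Z,  H_1 = Z,  H_2 = 0.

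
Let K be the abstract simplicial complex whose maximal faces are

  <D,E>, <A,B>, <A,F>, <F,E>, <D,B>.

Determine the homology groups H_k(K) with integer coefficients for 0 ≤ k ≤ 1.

We work with the vertex ordering A < B < D < E < F. The simplices of K, each written with vertices in increasing order, are:

  0-simplices (5): A, B, D, E, F
  1-simplices (5): AB, AF, BD, DE, EF

so the chain groups are C_0 ≅ Z^5, C_1 ≅ Z^5.

∂_1: C_1 → C_0 maps an edge to its endpoints' difference, ∂[p,q] = q − p. For instance
  ∂DE = E − D.
This gives a 5×5 integer matrix of rank 4; reducing to Smith normal form yields diagonal entries (1,1,1,1).

Computing H_k = (kernel of ∂_k) / (image of ∂_{k+1}):

  H_0: rank C_0 − rank ∂_1 = 5 − 4 = 1, and the invariant factors of ∂_1 are all 1, so H_0 = Z.
  H_1: rank ker ∂_1 − rank ∂_2 = (5 − 4) − 0 = 1, and there is no ∂_2, so H_1 = Z.

H_0 ≅ Z,  H_1 ≅ Z.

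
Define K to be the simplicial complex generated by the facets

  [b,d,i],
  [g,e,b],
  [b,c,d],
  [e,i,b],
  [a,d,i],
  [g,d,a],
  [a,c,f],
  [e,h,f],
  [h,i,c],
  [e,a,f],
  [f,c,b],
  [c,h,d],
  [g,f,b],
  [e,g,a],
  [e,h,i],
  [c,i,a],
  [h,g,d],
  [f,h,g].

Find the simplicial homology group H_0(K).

Take the total order a < b < c < d < e < f < g < h < i on the vertex set. Then K (dimension 2) consists of the simplices:

  0-simplices (9): a, b, c, d, e, f, g, h, i
  1-simplices (27): ac, ad, ae, af, ag, ai, bc, bd, be, bf, bg, bi, cd, cf, ch, ci, dg, dh, di, ef, eg, eh, ei, fg, fh, gh, hi
  2-simplices (18): acf, aci, adg, adi, aef, aeg, bcd, bcf, bdi, beg, bei, bfg, cdh, chi, dgh, efh, ehi, fgh

giving chain groups C_0 ≅ Z^9, C_1 ≅ Z^27, C_2 ≅ Z^18.

Boundary ∂_1: C_1 → C_0 maps an edge to its endpoints' difference, ∂[p,q] = q − p.
The resulting 9×27 matrix has rank 8, and its Smith normal form has invariant factors (1,1,1,1,1,1,1,1).

Boundary ∂_2: C_2 → C_1 sends each 2-simplex [p,q,r] to [q,r] − [p,r] + [p,q]. For instance
  ∂bcf = cf − bf + bc,
  ∂bdi = di − bi + bd.
The 27×18 boundary matrix has rank 18 and Smith normal form diag(1,1,1,1,1,1,1,1,1,1,1,1,1,1,1,1,1,2).

Computing H_k = (kernel of ∂_k) / (image of ∂_{k+1}):

  H_0: rank C_0 − rank ∂_1 = 9 − 8 = 1, and the invariant factors of ∂_1 are all 1, so H_0 = Z.

(K is a triangulation of the Klein bottle.)

H_0 ≅ Z.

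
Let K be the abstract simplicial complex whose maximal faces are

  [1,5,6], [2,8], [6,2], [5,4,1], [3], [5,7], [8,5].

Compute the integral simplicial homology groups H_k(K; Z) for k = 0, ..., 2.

Take the total order 1 < 2 < 3 < 4 < 5 < 6 < 7 < 8 on the vertex set. Then K (dimension 2) consists of the simplices:

  0-simplices (8): [1], [2], [3], [4], [5], [6], [7], [8]
  1-simplices (9): [1,4], [1,5], [1,6], [2,6], [2,8], [4,5], [5,6], [5,7], [5,8]
  2-simplices (2): [1,4,5], [1,5,6]

giving chain groups C_0 ≅ Z^8, C_1 ≅ Z^9, C_2 ≅ Z^2.

The boundary map ∂_1: C_1 → C_0 sends each edge [p,q] (with p < q) to q − p.
This gives a 8×9 integer matrix of rank 6; reducing to Smith normal form yields diagonal entries (1,1,1,1,1,1).

Boundary ∂_2: C_2 → C_1 sends each 2-simplex [p,q,r] to [q,r] − [p,r] + [p,q]. For instance
  ∂[1,4,5] = [4,5] − [1,5] + [1,4],
  ∂[1,5,6] = [5,6] − [1,6] + [1,5].
As a 9×2 matrix over Z this has rank 2, with invariant factors (1,1).

From H_k ≅ ker(∂_k) / im(∂_{k+1}) we obtain:

  H_0: rank C_0 − rank ∂_1 = 8 − 6 = 2, and the invariant factors of ∂_1 are all 1, so H_0 ≅ Z^2.
  H_1: rank ker ∂_1 − rank ∂_2 = (9 − 6) − 2 = 1, and the invariant factors of ∂_2 are all 1, so H_1 ≅ Z.
  H_2: rank ker ∂_2 − rank ∂_3 = (2 − 2) − 0 = 0, and there is no ∂_3, so H_2 ≅ 0.

H_0 = Z^2,  H_1 = Z,  H_2 = 0.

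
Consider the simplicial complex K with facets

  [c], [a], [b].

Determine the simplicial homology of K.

H_0 ≅ Z^3.

Order the vertices as a < b < c. Listing each simplex with vertices in this order, K has dimension 0 with simplices:

  0-simplices (3): a, b, c

Hence C_0 ≅ Z^3.

Reading off H_k = ker ∂_k / im ∂_{k+1}:

  H_0: rank C_0 − rank ∂_1 = 3 − 0 = 3, and there is no ∂_1, so H_0 ≅ Z^3.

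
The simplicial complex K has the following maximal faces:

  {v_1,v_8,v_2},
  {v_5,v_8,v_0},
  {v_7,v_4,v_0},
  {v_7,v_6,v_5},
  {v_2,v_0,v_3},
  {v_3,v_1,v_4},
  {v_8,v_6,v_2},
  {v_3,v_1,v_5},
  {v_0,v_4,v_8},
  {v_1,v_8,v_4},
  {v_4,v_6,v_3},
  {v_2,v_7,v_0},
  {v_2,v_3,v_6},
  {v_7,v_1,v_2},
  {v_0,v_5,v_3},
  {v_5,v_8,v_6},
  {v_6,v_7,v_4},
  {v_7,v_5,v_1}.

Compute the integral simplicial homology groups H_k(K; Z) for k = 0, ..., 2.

H_0 = Z,  H_1 = Z^2,  H_2 = Z.

We work with the vertex ordering v_0 < v_1 < v_2 < v_3 < v_4 < v_5 < v_6 < v_7 < v_8. The simplices of K, each written with vertices in increasing order, are:

  0-simplices (9): [v_0], [v_1], [v_2], [v_3], [v_4], [v_5], [v_6], [v_7], [v_8]
  1-simplices (27): (27 of them)
  2-simplices (18): (18 of them)

giving chain groups C_0 ≅ Z^9, C_1 ≅ Z^27, C_2 ≅ Z^18.

The boundary map ∂_1: C_1 → C_0 sends each edge [p,q] (with p < q) to q − p.
As a 9×27 matrix over Z this has rank 8, with invariant factors (1,1,1,1,1,1,1,1).

Boundary ∂_2: C_2 → C_1 acts by ∂[p,q,r] = [q,r] − [p,r] + [p,q]. For instance
  ∂[v_0,v_5,v_8] = [v_5,v_8] − [v_0,v_8] + [v_0,v_5],
  ∂[v_0,v_3,v_5] = [v_3,v_5] − [v_0,v_5] + [v_0,v_3].
The resulting 27×18 matrix has rank 17, and its Smith normal form has invariant factors (1,1,1,1,1,1,1,1,1,1,1,1,1,1,1,1,1).

Reading off H_k = ker ∂_k / im ∂_{k+1}:

  H_0: rank C_0 − rank ∂_1 = 9 − 8 = 1, and the invariant factors of ∂_1 are all 1, so H_0 = Z.
  H_1: rank ker ∂_1 − rank ∂_2 = (27 − 8) − 17 = 2, and the invariant factors of ∂_2 are all 1, so H_1 = Z^2.
  H_2: rank ker ∂_2 − rank ∂_3 = (18 − 17) − 0 = 1, and there is no ∂_3, so H_2 = Z.

As a check, the Euler characteristic is 9 − 27 + 18 = 0, which agrees with 1 − 2 + 1 = 0.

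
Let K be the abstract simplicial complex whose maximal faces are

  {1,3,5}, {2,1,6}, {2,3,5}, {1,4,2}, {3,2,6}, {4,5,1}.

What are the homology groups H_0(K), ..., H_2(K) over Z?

H_0 = Z,  H_1 = Z,  H_2 = 0.

Fix the vertex order 1 < 2 < 3 < 4 < 5 < 6 and write every simplex with vertices in increasing order. Then dim K = 2 and the simplices of K are:

  0-simplices (6): [1], [2], [3], [4], [5], [6]
  1-simplices (12): [1,2], [1,3], [1,4], [1,5], [1,6], [2,3], [2,4], [2,5], [2,6], [3,5], [3,6], [4,5]
  2-simplices (6): [1,2,4], [1,2,6], [1,3,5], [1,4,5], [2,3,5], [2,3,6]

giving chain groups C_0 ≅ Z^6, C_1 ≅ Z^12, C_2 ≅ Z^6.

∂_1: C_1 → C_0 maps an edge to its endpoints' difference, ∂[p,q] = q − p. For instance
  ∂[2,3] = [3] − [2].
The 6×12 boundary matrix has rank 5 and Smith normal form diag(1,1,1,1,1).

Boundary ∂_2: C_2 → C_1 maps a triangle to the signed sum of its edges. For instance
  ∂[1,2,4] = [2,4] − [1,4] + [1,2],
  ∂[1,3,5] = [3,5] − [1,5] + [1,3].
The 12×6 boundary matrix has rank 6 and Smith normal form diag(1,1,1,1,1,1).

Computing H_k = (kernel of ∂_k) / (image of ∂_{k+1}):

  H_0: rank C_0 − rank ∂_1 = 6 − 5 = 1, and the invariant factors of ∂_1 are all 1, so H_0 ≅ Z.
  H_1: rank ker ∂_1 − rank ∂_2 = (12 − 5) − 6 = 1, and the invariant factors of ∂_2 are all 1, so H_1 ≅ Z.
  H_2: rank ker ∂_2 − rank ∂_3 = (6 − 6) − 0 = 0, and there is no ∂_3, so H_2 ≅ 0.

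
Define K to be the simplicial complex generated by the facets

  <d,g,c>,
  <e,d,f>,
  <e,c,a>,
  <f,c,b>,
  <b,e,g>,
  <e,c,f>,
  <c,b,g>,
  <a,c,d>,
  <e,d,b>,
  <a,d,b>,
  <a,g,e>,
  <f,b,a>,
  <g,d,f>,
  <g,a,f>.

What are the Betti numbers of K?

b_0 = 1, b_1 = 2, b_2 = 1.

K has 7 vertices, 21 edges, 14 triangles.
rank ∂_0 = 0, rank ∂_1 = 6 ⇒ b_0 = 7 − 0 − 6 = 1; all invariant factors of ∂_1 are 1 so no torsion. So H_0 ≅ Z.
rank ∂_1 = 6, rank ∂_2 = 13 ⇒ b_1 = 21 − 6 − 13 = 2; all invariant factors of ∂_2 are 1 so no torsion. So H_1 ≅ Z^2.
rank ∂_2 = 13, rank ∂_3 = 0 ⇒ b_2 = 14 − 13 − 0 = 1. So H_2 ≅ Z.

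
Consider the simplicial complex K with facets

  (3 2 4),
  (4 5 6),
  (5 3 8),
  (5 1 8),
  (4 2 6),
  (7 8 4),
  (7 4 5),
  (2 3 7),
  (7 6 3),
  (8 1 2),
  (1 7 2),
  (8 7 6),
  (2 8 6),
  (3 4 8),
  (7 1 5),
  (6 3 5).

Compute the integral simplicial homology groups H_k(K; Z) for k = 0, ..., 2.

Order the vertices as 1 < 2 < 3 < 4 < 5 < 6 < 7 < 8. Listing each simplex with vertices in this order, K has dimension 2 with simplices:

  0-simplices (8): [1], [2], [3], [4], [5], [6], [7], [8]
  1-simplices (24): (24 of them)
  2-simplices (16): [1,2,7], [1,2,8], [1,5,7], [1,5,8], [2,3,4], [2,3,7], [2,4,6], [2,6,8], [3,4,8], [3,5,6], [3,5,8], [3,6,7], [4,5,6], [4,5,7], [4,7,8], [6,7,8]

giving chain groups C_0 ≅ Z^8, C_1 ≅ Z^24, C_2 ≅ Z^16.

The boundary map ∂_1: C_1 → C_0 is given by ∂[p,q] = [q] − [p].
This gives a 8×24 integer matrix of rank 7; reducing to Smith normal form yields diagonal entries (1,1,1,1,1,1,1).

∂_2: C_2 → C_1 acts by ∂[p,q,r] = [q,r] − [p,r] + [p,q]. For instance
  ∂[1,2,7] = [2,7] − [1,7] + [1,2],
  ∂[3,5,6] = [5,6] − [3,6] + [3,5].
The 24×16 boundary matrix has rank 15 and Smith normal form diag(1,1,1,1,1,1,1,1,1,1,1,1,1,1,1).

From H_k ≅ ker(∂_k) / im(∂_{k+1}) we obtain:

  H_0: rank C_0 − rank ∂_1 = 8 − 7 = 1, and the invariant factors of ∂_1 are all 1, so H_0 = Z.
  H_1: rank ker ∂_1 − rank ∂_2 = (24 − 7) − 15 = 2, and the invariant factors of ∂_2 are all 1, so H_1 = Z^2.
  H_2: rank ker ∂_2 − rank ∂_3 = (16 − 15) − 0 = 1, and there is no ∂_3, so H_2 = Z.

H_0 = Z,  H_1 = Z^2,  H_2 = Z.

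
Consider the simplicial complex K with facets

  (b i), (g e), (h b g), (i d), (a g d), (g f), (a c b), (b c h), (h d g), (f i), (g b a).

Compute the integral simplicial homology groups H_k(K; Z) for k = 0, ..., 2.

Order the vertices as a < b < c < d < e < f < g < h < i. Listing each simplex with vertices in this order, K has dimension 2 with simplices:

  0-simplices (9): a, b, c, d, e, f, g, h, i
  1-simplices (16): ab, ac, ad, ag, bc, bg, bh, bi, ch, dg, dh, di, eg, fg, fi, gh
  2-simplices (6): abc, abg, adg, bch, bgh, dgh

Hence C_0 ≅ Z^9, C_1 ≅ Z^16, C_2 ≅ Z^6.

Boundary ∂_1: C_1 → C_0 maps an edge to its endpoints' difference, ∂[p,q] = q − p. For instance
  ∂fi = i − f.
As a 9×16 matrix over Z this has rank 8, with invariant factors (1,1,1,1,1,1,1,1).

∂_2: C_2 → C_1 sends each 2-simplex [p,q,r] to [q,r] − [p,r] + [p,q]. For instance
  ∂abc = bc − ac + ab,
  ∂abg = bg − ag + ab.
The resulting 16×6 matrix has rank 6, and its Smith normal form has invariant factors (1,1,1,1,1,1).

Computing H_k = (kernel of ∂_k) / (image of ∂_{k+1}):

  H_0: rank C_0 − rank ∂_1 = 9 − 8 = 1, and the invariant factors of ∂_1 are all 1, so H_0 = Z.
  H_1: rank ker ∂_1 − rank ∂_2 = (16 − 8) − 6 = 2, and the invariant factors of ∂_2 are all 1, so H_1 = Z^2.
  H_2: rank ker ∂_2 − rank ∂_3 = (6 − 6) − 0 = 0, and there is no ∂_3, so H_2 = 0.

H_0 = Z,  H_1 = Z^2,  H_2 = 0.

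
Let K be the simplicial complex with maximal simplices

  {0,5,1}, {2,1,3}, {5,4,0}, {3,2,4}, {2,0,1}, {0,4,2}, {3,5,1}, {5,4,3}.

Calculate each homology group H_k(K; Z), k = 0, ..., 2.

Order the vertices as 0 < 1 < 2 < 3 < 4 < 5. Listing each simplex with vertices in this order, K has dimension 2 with simplices:

  0-simplices (6): [0], [1], [2], [3], [4], [5]
  1-simplices (12): [0,1], [0,2], [0,4], [0,5], [1,2], [1,3], [1,5], [2,3], [2,4], [3,4], [3,5], [4,5]
  2-simplices (8): [0,1,2], [0,1,5], [0,2,4], [0,4,5], [1,2,3], [1,3,5], [2,3,4], [3,4,5]

Hence C_0 ≅ Z^6, C_1 ≅ Z^12, C_2 ≅ Z^8.

The boundary map ∂_1: C_1 → C_0 maps an edge to its endpoints' difference, ∂[p,q] = q − p. For instance
  ∂[0,2] = [2] − [0].
The 6×12 boundary matrix has rank 5 and Smith normal form diag(1,1,1,1,1).

Boundary ∂_2: C_2 → C_1 acts by ∂[p,q,r] = [q,r] − [p,r] + [p,q]. For instance
  ∂[1,2,3] = [2,3] − [1,3] + [1,2],
  ∂[0,4,5] = [4,5] − [0,5] + [0,4].
As a 12×8 matrix over Z this has rank 7, with invariant factors (1,1,1,1,1,1,1).

From H_k ≅ ker(∂_k) / im(∂_{k+1}) we obtain:

  H_0: rank C_0 − rank ∂_1 = 6 − 5 = 1, and the invariant factors of ∂_1 are all 1, so H_0 = Z.
  H_1: rank ker ∂_1 − rank ∂_2 = (12 − 5) − 7 = 0, and the invariant factors of ∂_2 are all 1, so H_1 = 0.
  H_2: rank ker ∂_2 − rank ∂_3 = (8 − 7) − 0 = 1, and there is no ∂_3, so H_2 = Z.

H_0 = Z,  H_1 = 0,  H_2 = Z.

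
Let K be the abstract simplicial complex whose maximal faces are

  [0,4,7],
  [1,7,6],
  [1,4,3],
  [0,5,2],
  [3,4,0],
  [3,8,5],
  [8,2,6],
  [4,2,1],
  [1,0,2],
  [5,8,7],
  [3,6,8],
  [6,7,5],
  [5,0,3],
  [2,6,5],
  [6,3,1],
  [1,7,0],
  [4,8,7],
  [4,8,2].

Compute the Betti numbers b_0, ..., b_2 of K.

b_0 = 1, b_1 = 1, b_2 = 0.

We work with the vertex ordering 0 < 1 < 2 < 3 < 4 < 5 < 6 < 7 < 8. The simplices of K, each written with vertices in increasing order, are:

  0-simplices (9): [0], [1], [2], [3], [4], [5], [6], [7], [8]
  1-simplices (27): (27 of them)
  2-simplices (18): [0,1,2], [0,1,7], [0,2,5], [0,3,4], [0,3,5], [0,4,7], [1,2,4], [1,3,4], [1,3,6], [1,6,7], [2,4,8], [2,5,6], [2,6,8], [3,5,8], [3,6,8], [4,7,8], [5,6,7], [5,7,8]

giving chain groups C_0 ≅ Z^9, C_1 ≅ Z^27, C_2 ≅ Z^18.

Boundary ∂_1: C_1 → C_0 sends each edge [p,q] (with p < q) to q − p. For instance
  ∂[5,7] = [7] − [5].
This gives a 9×27 integer matrix of rank 8; reducing to Smith normal form yields diagonal entries (1,1,1,1,1,1,1,1).

∂_2: C_2 → C_1 sends each 2-simplex [p,q,r] to [q,r] − [p,r] + [p,q]. For instance
  ∂[0,3,5] = [3,5] − [0,5] + [0,3],
  ∂[3,5,8] = [5,8] − [3,8] + [3,5].
This gives a 27×18 integer matrix of rank 18; reducing to Smith normal form yields diagonal entries (1,1,1,1,1,1,1,1,1,1,1,1,1,1,1,1,1,2).

Computing H_k = (kernel of ∂_k) / (image of ∂_{k+1}):

  H_0: rank C_0 − rank ∂_1 = 9 − 8 = 1, and the invariant factors of ∂_1 are all 1, so H_0 = Z.
  H_1: rank ker ∂_1 − rank ∂_2 = (27 − 8) − 18 = 1, and ∂_2 has invariant factor 2 > 1, so H_1 = Z ⊕ Z/2.
  H_2: rank ker ∂_2 − rank ∂_3 = (18 − 18) − 0 = 0, and there is no ∂_3, so H_2 = 0.

(K is a triangulation of the Klein bottle.)

Hence the Betti numbers are b_0 = 1, b_1 = 1, b_2 = 0.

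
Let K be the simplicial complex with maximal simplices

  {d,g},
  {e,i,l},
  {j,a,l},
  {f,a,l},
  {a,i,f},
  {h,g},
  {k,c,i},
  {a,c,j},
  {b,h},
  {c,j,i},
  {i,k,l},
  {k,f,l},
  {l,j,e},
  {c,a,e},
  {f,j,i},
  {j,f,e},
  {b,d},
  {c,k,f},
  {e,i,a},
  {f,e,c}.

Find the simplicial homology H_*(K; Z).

K has 12 vertices, 28 edges, 16 triangles.
rank ∂_0 = 0, rank ∂_1 = 10 ⇒ b_0 = 12 − 0 − 10 = 2; all invariant factors of ∂_1 are 1 so no torsion. So H_0 = Z^2.
rank ∂_1 = 10, rank ∂_2 = 15 ⇒ b_1 = 28 − 10 − 15 = 3; all invariant factors of ∂_2 are 1 so no torsion. So H_1 = Z^3.
rank ∂_2 = 15, rank ∂_3 = 0 ⇒ b_2 = 16 − 15 − 0 = 1. So H_2 = Z.

H_0 ≅ Z^2,  H_1 ≅ Z^3,  H_2 ≅ Z.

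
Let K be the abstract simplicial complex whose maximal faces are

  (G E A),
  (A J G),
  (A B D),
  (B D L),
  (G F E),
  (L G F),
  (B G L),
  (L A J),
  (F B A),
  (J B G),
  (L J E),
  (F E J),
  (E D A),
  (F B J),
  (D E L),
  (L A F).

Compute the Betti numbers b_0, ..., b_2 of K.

b_0 = 1, b_1 = 2, b_2 = 1.

Order the vertices as A < B < D < E < F < G < J < L. Listing each simplex with vertices in this order, K has dimension 2 with simplices:

  0-simplices (8): A, B, D, E, F, G, J, L
  1-simplices (24): AB, AD, AE, AF, AG, AJ, AL, BD, BF, BG, BJ, BL, DE, DL, EF, EG, EJ, EL, FG, FJ, FL, GJ, GL, JL
  2-simplices (16): ABD, ABF, ADE, AEG, AFL, AGJ, AJL, BDL, BFJ, BGJ, BGL, DEL, EFG, EFJ, EJL, FGL

Hence C_0 ≅ Z^8, C_1 ≅ Z^24, C_2 ≅ Z^16.

Boundary ∂_1: C_1 → C_0 sends each edge [p,q] (with p < q) to q − p.
The 8×24 boundary matrix has rank 7 and Smith normal form diag(1,1,1,1,1,1,1).

The boundary map ∂_2: C_2 → C_1 acts by ∂[p,q,r] = [q,r] − [p,r] + [p,q]. For instance
  ∂BGJ = GJ − BJ + BG,
  ∂BFJ = FJ − BJ + BF.
The resulting 24×16 matrix has rank 15, and its Smith normal form has invariant factors (1,1,1,1,1,1,1,1,1,1,1,1,1,1,1).

From H_k ≅ ker(∂_k) / im(∂_{k+1}) we obtain:

  H_0: rank C_0 − rank ∂_1 = 8 − 7 = 1, and the invariant factors of ∂_1 are all 1, so H_0 ≅ Z.
  H_1: rank ker ∂_1 − rank ∂_2 = (24 − 7) − 15 = 2, and the invariant factors of ∂_2 are all 1, so H_1 ≅ Z^2.
  H_2: rank ker ∂_2 − rank ∂_3 = (16 − 15) − 0 = 1, and there is no ∂_3, so H_2 ≅ Z.

As a check, the Euler characteristic is 8 − 24 + 16 = 0, which agrees with 1 − 2 + 1 = 0.

Hence the Betti numbers are b_0 = 1, b_1 = 2, b_2 = 1.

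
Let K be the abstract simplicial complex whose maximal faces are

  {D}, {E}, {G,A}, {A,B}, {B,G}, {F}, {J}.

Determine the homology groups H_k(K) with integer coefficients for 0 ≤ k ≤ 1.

H_0 ≅ Z^5,  H_1 ≅ Z.

K has 7 vertices, 3 edges.
rank ∂_0 = 0, rank ∂_1 = 2 ⇒ b_0 = 7 − 0 − 2 = 5; all invariant factors of ∂_1 are 1 so no torsion. So H_0 = Z^5.
rank ∂_1 = 2, rank ∂_2 = 0 ⇒ b_1 = 3 − 2 − 0 = 1. So H_1 = Z.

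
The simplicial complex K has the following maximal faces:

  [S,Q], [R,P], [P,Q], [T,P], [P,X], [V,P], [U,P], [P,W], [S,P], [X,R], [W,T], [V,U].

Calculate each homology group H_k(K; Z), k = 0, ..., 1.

H_0 = Z,  H_1 = Z^4.

Order the vertices as P < Q < R < S < T < U < V < W < X. Listing each simplex with vertices in this order, K has dimension 1 with simplices:

  0-simplices (9): P, Q, R, S, T, U, V, W, X
  1-simplices (12): PQ, PR, PS, PT, PU, PV, PW, PX, QS, RX, TW, UV

so the chain groups are C_0 ≅ Z^9, C_1 ≅ Z^12.

∂_1: C_1 → C_0 is given by ∂[p,q] = [q] − [p].
The resulting 9×12 matrix has rank 8, and its Smith normal form has invariant factors (1,1,1,1,1,1,1,1).

Now H_k = ker ∂_k / im ∂_{k+1}, so:

  H_0: rank C_0 − rank ∂_1 = 9 − 8 = 1, and the invariant factors of ∂_1 are all 1, so H_0 ≅ Z.
  H_1: rank ker ∂_1 − rank ∂_2 = (12 − 8) − 0 = 4, and there is no ∂_2, so H_1 ≅ Z^4.

As a check, the Euler characteristic is 9 − 12 = -3, which agrees with 1 − 4 = -3.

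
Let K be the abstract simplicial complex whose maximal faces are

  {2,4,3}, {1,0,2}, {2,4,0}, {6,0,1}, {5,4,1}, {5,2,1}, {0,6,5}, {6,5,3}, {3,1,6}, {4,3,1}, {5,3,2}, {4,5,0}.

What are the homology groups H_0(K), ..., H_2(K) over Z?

K has 7 vertices, 18 edges, 12 triangles.
rank ∂_0 = 0, rank ∂_1 = 6 ⇒ b_0 = 7 − 0 − 6 = 1; all invariant factors of ∂_1 are 1 so no torsion. So H_0 = Z.
rank ∂_1 = 6, rank ∂_2 = 12 ⇒ b_1 = 18 − 6 − 12 = 0; ∂_2 has invariant factor(s) [2] giving torsion. So H_1 = Z/2.
rank ∂_2 = 12, rank ∂_3 = 0 ⇒ b_2 = 12 − 12 − 0 = 0. So H_2 = 0.

H_0 = Z,  H_1 = Z/2,  H_2 = 0.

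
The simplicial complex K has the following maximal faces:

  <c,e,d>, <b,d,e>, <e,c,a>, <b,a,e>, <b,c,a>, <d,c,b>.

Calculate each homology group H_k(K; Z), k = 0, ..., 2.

Fix the vertex order a < b < c < d < e and write every simplex with vertices in increasing order. Then dim K = 2 and the simplices of K are:

  0-simplices (5): a, b, c, d, e
  1-simplices (9): ab, ac, ae, bc, bd, be, cd, ce, de
  2-simplices (6): abc, abe, ace, bcd, bde, cde

Hence C_0 ≅ Z^5, C_1 ≅ Z^9, C_2 ≅ Z^6.

∂_1: C_1 → C_0 sends each edge [p,q] (with p < q) to q − p. For instance
  ∂ab = b − a.
This gives a 5×9 integer matrix of rank 4; reducing to Smith normal form yields diagonal entries (1,1,1,1).

Boundary ∂_2: C_2 → C_1 sends each 2-simplex [p,q,r] to [q,r] − [p,r] + [p,q]. For instance
  ∂ace = ce − ae + ac,
  ∂abc = bc − ac + ab.
The 9×6 boundary matrix has rank 5 and Smith normal form diag(1,1,1,1,1).

Computing H_k = (kernel of ∂_k) / (image of ∂_{k+1}):

  H_0: rank C_0 − rank ∂_1 = 5 − 4 = 1, and the invariant factors of ∂_1 are all 1, so H_0 = Z.
  H_1: rank ker ∂_1 − rank ∂_2 = (9 − 4) − 5 = 0, and the invariant factors of ∂_2 are all 1, so H_1 = 0.
  H_2: rank ker ∂_2 − rank ∂_3 = (6 − 5) − 0 = 1, and there is no ∂_3, so H_2 = Z.

As a check, the Euler characteristic is 5 − 9 + 6 = 2, which agrees with 1 − 0 + 1 = 2.
(K is a triangulation of the 2-sphere S^2.)

H_0 ≅ Z,  H_1 = 0,  H_2 ≅ Z.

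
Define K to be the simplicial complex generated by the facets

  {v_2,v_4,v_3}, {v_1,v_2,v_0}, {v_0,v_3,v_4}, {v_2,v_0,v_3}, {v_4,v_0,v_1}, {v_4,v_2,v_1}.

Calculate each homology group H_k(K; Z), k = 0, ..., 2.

We work with the vertex ordering v_0 < v_1 < v_2 < v_3 < v_4. The simplices of K, each written with vertices in increasing order, are:

  0-simplices (5): [v_0], [v_1], [v_2], [v_3], [v_4]
  1-simplices (9): [v_0,v_1], [v_0,v_2], [v_0,v_3], [v_0,v_4], [v_1,v_2], [v_1,v_4], [v_2,v_3], [v_2,v_4], [v_3,v_4]
  2-simplices (6): [v_0,v_1,v_2], [v_0,v_1,v_4], [v_0,v_2,v_3], [v_0,v_3,v_4], [v_1,v_2,v_4], [v_2,v_3,v_4]

so the chain groups are C_0 ≅ Z^5, C_1 ≅ Z^9, C_2 ≅ Z^6.

The boundary map ∂_1: C_1 → C_0 sends each edge [p,q] (with p < q) to q − p. For instance
  ∂[v_3,v_4] = [v_4] − [v_3].
This gives a 5×9 integer matrix of rank 4; reducing to Smith normal form yields diagonal entries (1,1,1,1).

∂_2: C_2 → C_1 acts by ∂[p,q,r] = [q,r] − [p,r] + [p,q]. For instance
  ∂[v_0,v_3,v_4] = [v_3,v_4] − [v_0,v_4] + [v_0,v_3],
  ∂[v_0,v_2,v_3] = [v_2,v_3] − [v_0,v_3] + [v_0,v_2].
The resulting 9×6 matrix has rank 5, and its Smith normal form has invariant factors (1,1,1,1,1).

Reading off H_k = ker ∂_k / im ∂_{k+1}:

  H_0: rank C_0 − rank ∂_1 = 5 − 4 = 1, and the invariant factors of ∂_1 are all 1, so H_0 = Z.
  H_1: rank ker ∂_1 − rank ∂_2 = (9 − 4) − 5 = 0, and the invariant factors of ∂_2 are all 1, so H_1 = 0.
  H_2: rank ker ∂_2 − rank ∂_3 = (6 − 5) − 0 = 1, and there is no ∂_3, so H_2 = Z.

As a check, the Euler characteristic is 5 − 9 + 6 = 2, which agrees with 1 − 0 + 1 = 2.

H_0 = Z,  H_1 = 0,  H_2 = Z.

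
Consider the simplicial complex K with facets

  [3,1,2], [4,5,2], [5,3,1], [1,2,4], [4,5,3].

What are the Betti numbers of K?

b_0 = 1, b_1 = 1, b_2 = 0.

We work with the vertex ordering 1 < 2 < 3 < 4 < 5. The simplices of K, each written with vertices in increasing order, are:

  0-simplices (5): [1], [2], [3], [4], [5]
  1-simplices (10): [1,2], [1,3], [1,4], [1,5], [2,3], [2,4], [2,5], [3,4], [3,5], [4,5]
  2-simplices (5): [1,2,3], [1,2,4], [1,3,5], [2,4,5], [3,4,5]

so the chain groups are C_0 ≅ Z^5, C_1 ≅ Z^10, C_2 ≅ Z^5.

Boundary ∂_1: C_1 → C_0 maps an edge to its endpoints' difference, ∂[p,q] = q − p. For instance
  ∂[2,4] = [4] − [2].
The resulting 5×10 matrix has rank 4, and its Smith normal form has invariant factors (1,1,1,1).

∂_2: C_2 → C_1 maps a triangle to the signed sum of its edges. For instance
  ∂[1,2,3] = [2,3] − [1,3] + [1,2],
  ∂[3,4,5] = [4,5] − [3,5] + [3,4].
This gives a 10×5 integer matrix of rank 5; reducing to Smith normal form yields diagonal entries (1,1,1,1,1).

Computing H_k = (kernel of ∂_k) / (image of ∂_{k+1}):

  H_0: rank C_0 − rank ∂_1 = 5 − 4 = 1, and the invariant factors of ∂_1 are all 1, so H_0 = Z.
  H_1: rank ker ∂_1 − rank ∂_2 = (10 − 4) − 5 = 1, and the invariant factors of ∂_2 are all 1, so H_1 = Z.
  H_2: rank ker ∂_2 − rank ∂_3 = (5 − 5) − 0 = 0, and there is no ∂_3, so H_2 = 0.

Hence the Betti numbers are b_0 = 1, b_1 = 1, b_2 = 0.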